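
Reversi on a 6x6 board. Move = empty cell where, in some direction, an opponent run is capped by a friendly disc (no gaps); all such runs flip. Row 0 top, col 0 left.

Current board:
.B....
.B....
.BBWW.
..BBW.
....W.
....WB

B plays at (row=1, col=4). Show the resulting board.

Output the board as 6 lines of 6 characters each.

Place B at (1,4); scan 8 dirs for brackets.
Dir NW: first cell '.' (not opp) -> no flip
Dir N: first cell '.' (not opp) -> no flip
Dir NE: first cell '.' (not opp) -> no flip
Dir W: first cell '.' (not opp) -> no flip
Dir E: first cell '.' (not opp) -> no flip
Dir SW: opp run (2,3) capped by B -> flip
Dir S: opp run (2,4) (3,4) (4,4) (5,4), next=edge -> no flip
Dir SE: first cell '.' (not opp) -> no flip
All flips: (2,3)

Answer: .B....
.B..B.
.BBBW.
..BBW.
....W.
....WB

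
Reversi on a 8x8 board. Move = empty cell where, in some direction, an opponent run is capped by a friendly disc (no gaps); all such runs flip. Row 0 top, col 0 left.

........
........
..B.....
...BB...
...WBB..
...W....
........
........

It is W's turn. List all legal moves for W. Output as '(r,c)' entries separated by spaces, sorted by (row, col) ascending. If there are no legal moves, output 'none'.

(1,1): no bracket -> illegal
(1,2): no bracket -> illegal
(1,3): no bracket -> illegal
(2,1): no bracket -> illegal
(2,3): flips 1 -> legal
(2,4): no bracket -> illegal
(2,5): flips 1 -> legal
(3,1): no bracket -> illegal
(3,2): no bracket -> illegal
(3,5): flips 1 -> legal
(3,6): no bracket -> illegal
(4,2): no bracket -> illegal
(4,6): flips 2 -> legal
(5,4): no bracket -> illegal
(5,5): no bracket -> illegal
(5,6): no bracket -> illegal

Answer: (2,3) (2,5) (3,5) (4,6)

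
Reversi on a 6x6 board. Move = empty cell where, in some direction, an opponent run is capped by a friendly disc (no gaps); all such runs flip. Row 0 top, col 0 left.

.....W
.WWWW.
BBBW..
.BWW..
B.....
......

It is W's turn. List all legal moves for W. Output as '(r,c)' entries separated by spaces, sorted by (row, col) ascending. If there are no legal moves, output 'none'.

(1,0): flips 1 -> legal
(3,0): flips 2 -> legal
(4,1): flips 2 -> legal
(4,2): no bracket -> illegal
(5,0): no bracket -> illegal
(5,1): no bracket -> illegal

Answer: (1,0) (3,0) (4,1)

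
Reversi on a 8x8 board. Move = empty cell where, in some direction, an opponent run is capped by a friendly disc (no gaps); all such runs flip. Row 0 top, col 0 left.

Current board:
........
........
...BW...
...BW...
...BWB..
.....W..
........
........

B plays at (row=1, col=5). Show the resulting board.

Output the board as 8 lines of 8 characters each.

Place B at (1,5); scan 8 dirs for brackets.
Dir NW: first cell '.' (not opp) -> no flip
Dir N: first cell '.' (not opp) -> no flip
Dir NE: first cell '.' (not opp) -> no flip
Dir W: first cell '.' (not opp) -> no flip
Dir E: first cell '.' (not opp) -> no flip
Dir SW: opp run (2,4) capped by B -> flip
Dir S: first cell '.' (not opp) -> no flip
Dir SE: first cell '.' (not opp) -> no flip
All flips: (2,4)

Answer: ........
.....B..
...BB...
...BW...
...BWB..
.....W..
........
........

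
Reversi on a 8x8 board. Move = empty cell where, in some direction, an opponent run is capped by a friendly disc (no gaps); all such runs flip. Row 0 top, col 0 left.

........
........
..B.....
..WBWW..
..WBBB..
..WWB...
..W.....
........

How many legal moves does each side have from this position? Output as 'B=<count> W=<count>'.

-- B to move --
(2,1): flips 1 -> legal
(2,3): flips 1 -> legal
(2,4): flips 1 -> legal
(2,5): flips 2 -> legal
(2,6): flips 1 -> legal
(3,1): flips 1 -> legal
(3,6): flips 2 -> legal
(4,1): flips 1 -> legal
(4,6): no bracket -> illegal
(5,1): flips 3 -> legal
(6,1): flips 1 -> legal
(6,3): flips 1 -> legal
(6,4): no bracket -> illegal
(7,1): flips 2 -> legal
(7,2): flips 4 -> legal
(7,3): no bracket -> illegal
B mobility = 13
-- W to move --
(1,1): no bracket -> illegal
(1,2): flips 1 -> legal
(1,3): no bracket -> illegal
(2,1): no bracket -> illegal
(2,3): flips 2 -> legal
(2,4): flips 1 -> legal
(3,1): no bracket -> illegal
(3,6): no bracket -> illegal
(4,6): flips 3 -> legal
(5,5): flips 2 -> legal
(5,6): flips 1 -> legal
(6,3): no bracket -> illegal
(6,4): flips 2 -> legal
(6,5): flips 2 -> legal
W mobility = 8

Answer: B=13 W=8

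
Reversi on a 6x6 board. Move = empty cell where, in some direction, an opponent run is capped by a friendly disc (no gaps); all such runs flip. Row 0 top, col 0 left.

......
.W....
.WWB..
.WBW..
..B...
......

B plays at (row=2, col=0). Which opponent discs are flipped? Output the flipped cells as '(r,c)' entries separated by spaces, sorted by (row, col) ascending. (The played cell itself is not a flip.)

Answer: (2,1) (2,2) (3,1)

Derivation:
Dir NW: edge -> no flip
Dir N: first cell '.' (not opp) -> no flip
Dir NE: opp run (1,1), next='.' -> no flip
Dir W: edge -> no flip
Dir E: opp run (2,1) (2,2) capped by B -> flip
Dir SW: edge -> no flip
Dir S: first cell '.' (not opp) -> no flip
Dir SE: opp run (3,1) capped by B -> flip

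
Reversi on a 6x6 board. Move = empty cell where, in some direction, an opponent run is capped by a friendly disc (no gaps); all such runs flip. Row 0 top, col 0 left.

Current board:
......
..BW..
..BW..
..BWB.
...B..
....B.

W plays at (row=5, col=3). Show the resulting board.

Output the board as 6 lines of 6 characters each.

Place W at (5,3); scan 8 dirs for brackets.
Dir NW: first cell '.' (not opp) -> no flip
Dir N: opp run (4,3) capped by W -> flip
Dir NE: first cell '.' (not opp) -> no flip
Dir W: first cell '.' (not opp) -> no flip
Dir E: opp run (5,4), next='.' -> no flip
Dir SW: edge -> no flip
Dir S: edge -> no flip
Dir SE: edge -> no flip
All flips: (4,3)

Answer: ......
..BW..
..BW..
..BWB.
...W..
...WB.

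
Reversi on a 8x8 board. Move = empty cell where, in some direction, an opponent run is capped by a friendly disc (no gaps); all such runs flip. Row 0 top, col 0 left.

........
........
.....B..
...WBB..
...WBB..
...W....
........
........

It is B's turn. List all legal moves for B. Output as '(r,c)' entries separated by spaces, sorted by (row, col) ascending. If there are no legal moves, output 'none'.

(2,2): flips 1 -> legal
(2,3): no bracket -> illegal
(2,4): no bracket -> illegal
(3,2): flips 1 -> legal
(4,2): flips 1 -> legal
(5,2): flips 1 -> legal
(5,4): no bracket -> illegal
(6,2): flips 1 -> legal
(6,3): no bracket -> illegal
(6,4): no bracket -> illegal

Answer: (2,2) (3,2) (4,2) (5,2) (6,2)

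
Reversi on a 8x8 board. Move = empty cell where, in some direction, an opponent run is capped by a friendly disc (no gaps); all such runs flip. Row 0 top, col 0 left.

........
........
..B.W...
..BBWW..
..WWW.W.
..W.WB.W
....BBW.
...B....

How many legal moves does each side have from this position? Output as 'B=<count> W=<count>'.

Answer: B=9 W=9

Derivation:
-- B to move --
(1,3): no bracket -> illegal
(1,4): flips 4 -> legal
(1,5): flips 1 -> legal
(2,3): no bracket -> illegal
(2,5): no bracket -> illegal
(2,6): no bracket -> illegal
(3,1): no bracket -> illegal
(3,6): flips 2 -> legal
(3,7): flips 1 -> legal
(4,1): no bracket -> illegal
(4,5): no bracket -> illegal
(4,7): no bracket -> illegal
(5,1): flips 1 -> legal
(5,3): flips 2 -> legal
(5,6): no bracket -> illegal
(6,1): no bracket -> illegal
(6,2): flips 2 -> legal
(6,3): no bracket -> illegal
(6,7): flips 1 -> legal
(7,5): no bracket -> illegal
(7,6): no bracket -> illegal
(7,7): flips 1 -> legal
B mobility = 9
-- W to move --
(1,1): flips 2 -> legal
(1,2): flips 2 -> legal
(1,3): no bracket -> illegal
(2,1): flips 1 -> legal
(2,3): flips 1 -> legal
(3,1): flips 2 -> legal
(4,1): no bracket -> illegal
(4,5): no bracket -> illegal
(5,3): no bracket -> illegal
(5,6): flips 1 -> legal
(6,2): no bracket -> illegal
(6,3): flips 2 -> legal
(7,2): no bracket -> illegal
(7,4): flips 1 -> legal
(7,5): no bracket -> illegal
(7,6): flips 1 -> legal
W mobility = 9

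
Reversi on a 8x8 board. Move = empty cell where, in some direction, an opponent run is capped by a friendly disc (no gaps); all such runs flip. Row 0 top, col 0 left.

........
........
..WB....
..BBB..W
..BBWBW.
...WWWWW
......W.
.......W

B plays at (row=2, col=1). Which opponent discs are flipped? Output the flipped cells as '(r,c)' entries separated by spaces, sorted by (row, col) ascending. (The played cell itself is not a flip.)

Dir NW: first cell '.' (not opp) -> no flip
Dir N: first cell '.' (not opp) -> no flip
Dir NE: first cell '.' (not opp) -> no flip
Dir W: first cell '.' (not opp) -> no flip
Dir E: opp run (2,2) capped by B -> flip
Dir SW: first cell '.' (not opp) -> no flip
Dir S: first cell '.' (not opp) -> no flip
Dir SE: first cell 'B' (not opp) -> no flip

Answer: (2,2)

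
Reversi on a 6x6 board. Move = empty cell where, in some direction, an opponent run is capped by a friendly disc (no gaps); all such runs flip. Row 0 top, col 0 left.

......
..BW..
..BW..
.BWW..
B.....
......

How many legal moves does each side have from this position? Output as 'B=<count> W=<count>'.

Answer: B=6 W=5

Derivation:
-- B to move --
(0,2): no bracket -> illegal
(0,3): no bracket -> illegal
(0,4): flips 1 -> legal
(1,4): flips 1 -> legal
(2,1): no bracket -> illegal
(2,4): flips 1 -> legal
(3,4): flips 3 -> legal
(4,1): no bracket -> illegal
(4,2): flips 1 -> legal
(4,3): no bracket -> illegal
(4,4): flips 1 -> legal
B mobility = 6
-- W to move --
(0,1): flips 1 -> legal
(0,2): flips 2 -> legal
(0,3): no bracket -> illegal
(1,1): flips 2 -> legal
(2,0): no bracket -> illegal
(2,1): flips 1 -> legal
(3,0): flips 1 -> legal
(4,1): no bracket -> illegal
(4,2): no bracket -> illegal
(5,0): no bracket -> illegal
(5,1): no bracket -> illegal
W mobility = 5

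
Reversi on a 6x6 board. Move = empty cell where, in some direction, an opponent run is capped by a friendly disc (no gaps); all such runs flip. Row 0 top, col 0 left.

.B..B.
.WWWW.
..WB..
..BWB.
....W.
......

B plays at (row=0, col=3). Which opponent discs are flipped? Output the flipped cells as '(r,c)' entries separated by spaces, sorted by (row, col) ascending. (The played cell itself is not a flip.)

Dir NW: edge -> no flip
Dir N: edge -> no flip
Dir NE: edge -> no flip
Dir W: first cell '.' (not opp) -> no flip
Dir E: first cell 'B' (not opp) -> no flip
Dir SW: opp run (1,2), next='.' -> no flip
Dir S: opp run (1,3) capped by B -> flip
Dir SE: opp run (1,4), next='.' -> no flip

Answer: (1,3)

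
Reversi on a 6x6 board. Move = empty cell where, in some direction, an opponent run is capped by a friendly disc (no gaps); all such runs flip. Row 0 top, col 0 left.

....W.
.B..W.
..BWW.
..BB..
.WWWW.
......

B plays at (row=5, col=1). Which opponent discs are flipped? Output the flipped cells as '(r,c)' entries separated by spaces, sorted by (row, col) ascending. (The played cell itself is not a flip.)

Dir NW: first cell '.' (not opp) -> no flip
Dir N: opp run (4,1), next='.' -> no flip
Dir NE: opp run (4,2) capped by B -> flip
Dir W: first cell '.' (not opp) -> no flip
Dir E: first cell '.' (not opp) -> no flip
Dir SW: edge -> no flip
Dir S: edge -> no flip
Dir SE: edge -> no flip

Answer: (4,2)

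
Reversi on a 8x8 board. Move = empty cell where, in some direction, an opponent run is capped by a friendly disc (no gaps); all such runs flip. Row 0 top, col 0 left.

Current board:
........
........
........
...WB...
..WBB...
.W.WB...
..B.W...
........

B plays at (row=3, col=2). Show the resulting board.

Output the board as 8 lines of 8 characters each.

Place B at (3,2); scan 8 dirs for brackets.
Dir NW: first cell '.' (not opp) -> no flip
Dir N: first cell '.' (not opp) -> no flip
Dir NE: first cell '.' (not opp) -> no flip
Dir W: first cell '.' (not opp) -> no flip
Dir E: opp run (3,3) capped by B -> flip
Dir SW: first cell '.' (not opp) -> no flip
Dir S: opp run (4,2), next='.' -> no flip
Dir SE: first cell 'B' (not opp) -> no flip
All flips: (3,3)

Answer: ........
........
........
..BBB...
..WBB...
.W.WB...
..B.W...
........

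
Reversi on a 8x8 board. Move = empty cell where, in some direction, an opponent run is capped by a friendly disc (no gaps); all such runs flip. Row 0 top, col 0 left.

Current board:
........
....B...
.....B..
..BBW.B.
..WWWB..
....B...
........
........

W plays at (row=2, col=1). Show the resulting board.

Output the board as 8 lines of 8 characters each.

Place W at (2,1); scan 8 dirs for brackets.
Dir NW: first cell '.' (not opp) -> no flip
Dir N: first cell '.' (not opp) -> no flip
Dir NE: first cell '.' (not opp) -> no flip
Dir W: first cell '.' (not opp) -> no flip
Dir E: first cell '.' (not opp) -> no flip
Dir SW: first cell '.' (not opp) -> no flip
Dir S: first cell '.' (not opp) -> no flip
Dir SE: opp run (3,2) capped by W -> flip
All flips: (3,2)

Answer: ........
....B...
.W...B..
..WBW.B.
..WWWB..
....B...
........
........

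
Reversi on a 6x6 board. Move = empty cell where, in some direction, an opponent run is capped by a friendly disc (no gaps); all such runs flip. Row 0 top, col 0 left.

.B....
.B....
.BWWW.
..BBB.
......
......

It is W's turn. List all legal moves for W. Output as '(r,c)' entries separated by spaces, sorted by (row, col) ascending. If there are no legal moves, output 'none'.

(0,0): flips 1 -> legal
(0,2): no bracket -> illegal
(1,0): no bracket -> illegal
(1,2): no bracket -> illegal
(2,0): flips 1 -> legal
(2,5): no bracket -> illegal
(3,0): no bracket -> illegal
(3,1): no bracket -> illegal
(3,5): no bracket -> illegal
(4,1): flips 1 -> legal
(4,2): flips 2 -> legal
(4,3): flips 1 -> legal
(4,4): flips 2 -> legal
(4,5): flips 1 -> legal

Answer: (0,0) (2,0) (4,1) (4,2) (4,3) (4,4) (4,5)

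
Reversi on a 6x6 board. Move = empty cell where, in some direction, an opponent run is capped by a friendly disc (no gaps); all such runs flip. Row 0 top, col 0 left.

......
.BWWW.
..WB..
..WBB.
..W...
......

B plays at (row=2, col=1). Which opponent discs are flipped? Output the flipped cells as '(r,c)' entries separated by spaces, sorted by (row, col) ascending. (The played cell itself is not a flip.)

Dir NW: first cell '.' (not opp) -> no flip
Dir N: first cell 'B' (not opp) -> no flip
Dir NE: opp run (1,2), next='.' -> no flip
Dir W: first cell '.' (not opp) -> no flip
Dir E: opp run (2,2) capped by B -> flip
Dir SW: first cell '.' (not opp) -> no flip
Dir S: first cell '.' (not opp) -> no flip
Dir SE: opp run (3,2), next='.' -> no flip

Answer: (2,2)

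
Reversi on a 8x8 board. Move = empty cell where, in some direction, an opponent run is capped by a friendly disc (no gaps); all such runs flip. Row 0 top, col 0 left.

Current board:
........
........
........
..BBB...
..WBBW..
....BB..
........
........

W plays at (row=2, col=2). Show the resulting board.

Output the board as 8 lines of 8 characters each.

Answer: ........
........
..W.....
..WBB...
..WBBW..
....BB..
........
........

Derivation:
Place W at (2,2); scan 8 dirs for brackets.
Dir NW: first cell '.' (not opp) -> no flip
Dir N: first cell '.' (not opp) -> no flip
Dir NE: first cell '.' (not opp) -> no flip
Dir W: first cell '.' (not opp) -> no flip
Dir E: first cell '.' (not opp) -> no flip
Dir SW: first cell '.' (not opp) -> no flip
Dir S: opp run (3,2) capped by W -> flip
Dir SE: opp run (3,3) (4,4) (5,5), next='.' -> no flip
All flips: (3,2)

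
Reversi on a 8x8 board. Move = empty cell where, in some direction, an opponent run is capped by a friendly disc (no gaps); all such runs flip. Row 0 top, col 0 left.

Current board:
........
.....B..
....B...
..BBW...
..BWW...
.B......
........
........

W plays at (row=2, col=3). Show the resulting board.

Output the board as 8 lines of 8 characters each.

Place W at (2,3); scan 8 dirs for brackets.
Dir NW: first cell '.' (not opp) -> no flip
Dir N: first cell '.' (not opp) -> no flip
Dir NE: first cell '.' (not opp) -> no flip
Dir W: first cell '.' (not opp) -> no flip
Dir E: opp run (2,4), next='.' -> no flip
Dir SW: opp run (3,2), next='.' -> no flip
Dir S: opp run (3,3) capped by W -> flip
Dir SE: first cell 'W' (not opp) -> no flip
All flips: (3,3)

Answer: ........
.....B..
...WB...
..BWW...
..BWW...
.B......
........
........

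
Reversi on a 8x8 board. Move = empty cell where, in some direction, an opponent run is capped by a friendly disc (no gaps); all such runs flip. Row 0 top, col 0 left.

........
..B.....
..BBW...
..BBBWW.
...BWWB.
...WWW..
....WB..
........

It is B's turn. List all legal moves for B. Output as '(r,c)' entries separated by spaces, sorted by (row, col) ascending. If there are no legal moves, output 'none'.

Answer: (1,3) (1,4) (1,5) (2,5) (2,6) (3,7) (5,6) (6,3) (6,6) (7,3) (7,4)

Derivation:
(1,3): flips 2 -> legal
(1,4): flips 1 -> legal
(1,5): flips 1 -> legal
(2,5): flips 4 -> legal
(2,6): flips 1 -> legal
(2,7): no bracket -> illegal
(3,7): flips 2 -> legal
(4,2): no bracket -> illegal
(4,7): no bracket -> illegal
(5,2): no bracket -> illegal
(5,6): flips 1 -> legal
(6,2): no bracket -> illegal
(6,3): flips 2 -> legal
(6,6): flips 2 -> legal
(7,3): flips 2 -> legal
(7,4): flips 3 -> legal
(7,5): no bracket -> illegal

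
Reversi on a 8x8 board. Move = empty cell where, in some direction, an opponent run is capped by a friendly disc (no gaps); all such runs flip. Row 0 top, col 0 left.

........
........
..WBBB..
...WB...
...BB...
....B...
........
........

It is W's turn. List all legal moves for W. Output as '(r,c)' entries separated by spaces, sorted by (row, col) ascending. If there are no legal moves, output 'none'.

Answer: (1,3) (1,5) (2,6) (3,5) (5,3) (5,5)

Derivation:
(1,2): no bracket -> illegal
(1,3): flips 1 -> legal
(1,4): no bracket -> illegal
(1,5): flips 1 -> legal
(1,6): no bracket -> illegal
(2,6): flips 3 -> legal
(3,2): no bracket -> illegal
(3,5): flips 1 -> legal
(3,6): no bracket -> illegal
(4,2): no bracket -> illegal
(4,5): no bracket -> illegal
(5,2): no bracket -> illegal
(5,3): flips 1 -> legal
(5,5): flips 1 -> legal
(6,3): no bracket -> illegal
(6,4): no bracket -> illegal
(6,5): no bracket -> illegal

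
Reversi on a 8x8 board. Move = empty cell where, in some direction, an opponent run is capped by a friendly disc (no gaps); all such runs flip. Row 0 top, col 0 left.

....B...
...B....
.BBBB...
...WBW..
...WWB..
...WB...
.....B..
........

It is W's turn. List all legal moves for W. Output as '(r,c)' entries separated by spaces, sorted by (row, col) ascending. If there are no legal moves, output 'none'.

Answer: (0,2) (0,3) (1,1) (1,4) (1,5) (2,5) (4,6) (5,5) (6,4) (7,6)

Derivation:
(0,2): flips 2 -> legal
(0,3): flips 2 -> legal
(0,5): no bracket -> illegal
(1,0): no bracket -> illegal
(1,1): flips 1 -> legal
(1,2): no bracket -> illegal
(1,4): flips 2 -> legal
(1,5): flips 1 -> legal
(2,0): no bracket -> illegal
(2,5): flips 1 -> legal
(3,0): no bracket -> illegal
(3,1): no bracket -> illegal
(3,2): no bracket -> illegal
(3,6): no bracket -> illegal
(4,6): flips 1 -> legal
(5,5): flips 2 -> legal
(5,6): no bracket -> illegal
(6,3): no bracket -> illegal
(6,4): flips 1 -> legal
(6,6): no bracket -> illegal
(7,4): no bracket -> illegal
(7,5): no bracket -> illegal
(7,6): flips 2 -> legal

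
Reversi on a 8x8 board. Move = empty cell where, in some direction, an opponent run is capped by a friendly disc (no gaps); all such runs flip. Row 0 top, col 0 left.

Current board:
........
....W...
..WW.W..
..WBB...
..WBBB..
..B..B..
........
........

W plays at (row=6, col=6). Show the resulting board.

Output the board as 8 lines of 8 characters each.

Place W at (6,6); scan 8 dirs for brackets.
Dir NW: opp run (5,5) (4,4) (3,3) capped by W -> flip
Dir N: first cell '.' (not opp) -> no flip
Dir NE: first cell '.' (not opp) -> no flip
Dir W: first cell '.' (not opp) -> no flip
Dir E: first cell '.' (not opp) -> no flip
Dir SW: first cell '.' (not opp) -> no flip
Dir S: first cell '.' (not opp) -> no flip
Dir SE: first cell '.' (not opp) -> no flip
All flips: (3,3) (4,4) (5,5)

Answer: ........
....W...
..WW.W..
..WWB...
..WBWB..
..B..W..
......W.
........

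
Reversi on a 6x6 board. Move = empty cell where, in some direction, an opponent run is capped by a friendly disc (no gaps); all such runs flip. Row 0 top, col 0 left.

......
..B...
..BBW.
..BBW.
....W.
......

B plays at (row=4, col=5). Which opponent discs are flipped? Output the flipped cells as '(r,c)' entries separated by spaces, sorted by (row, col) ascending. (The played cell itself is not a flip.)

Dir NW: opp run (3,4) capped by B -> flip
Dir N: first cell '.' (not opp) -> no flip
Dir NE: edge -> no flip
Dir W: opp run (4,4), next='.' -> no flip
Dir E: edge -> no flip
Dir SW: first cell '.' (not opp) -> no flip
Dir S: first cell '.' (not opp) -> no flip
Dir SE: edge -> no flip

Answer: (3,4)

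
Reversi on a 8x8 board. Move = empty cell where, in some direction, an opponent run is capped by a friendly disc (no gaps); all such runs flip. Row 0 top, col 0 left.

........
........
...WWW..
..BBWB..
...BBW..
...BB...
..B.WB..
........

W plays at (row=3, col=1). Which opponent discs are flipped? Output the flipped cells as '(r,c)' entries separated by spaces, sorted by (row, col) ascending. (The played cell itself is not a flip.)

Answer: (3,2) (3,3)

Derivation:
Dir NW: first cell '.' (not opp) -> no flip
Dir N: first cell '.' (not opp) -> no flip
Dir NE: first cell '.' (not opp) -> no flip
Dir W: first cell '.' (not opp) -> no flip
Dir E: opp run (3,2) (3,3) capped by W -> flip
Dir SW: first cell '.' (not opp) -> no flip
Dir S: first cell '.' (not opp) -> no flip
Dir SE: first cell '.' (not opp) -> no flip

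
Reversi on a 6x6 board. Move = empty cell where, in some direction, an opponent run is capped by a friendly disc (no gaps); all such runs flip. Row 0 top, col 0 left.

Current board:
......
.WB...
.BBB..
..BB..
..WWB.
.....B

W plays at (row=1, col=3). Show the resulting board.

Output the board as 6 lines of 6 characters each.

Answer: ......
.WWW..
.BBW..
..BW..
..WWB.
.....B

Derivation:
Place W at (1,3); scan 8 dirs for brackets.
Dir NW: first cell '.' (not opp) -> no flip
Dir N: first cell '.' (not opp) -> no flip
Dir NE: first cell '.' (not opp) -> no flip
Dir W: opp run (1,2) capped by W -> flip
Dir E: first cell '.' (not opp) -> no flip
Dir SW: opp run (2,2), next='.' -> no flip
Dir S: opp run (2,3) (3,3) capped by W -> flip
Dir SE: first cell '.' (not opp) -> no flip
All flips: (1,2) (2,3) (3,3)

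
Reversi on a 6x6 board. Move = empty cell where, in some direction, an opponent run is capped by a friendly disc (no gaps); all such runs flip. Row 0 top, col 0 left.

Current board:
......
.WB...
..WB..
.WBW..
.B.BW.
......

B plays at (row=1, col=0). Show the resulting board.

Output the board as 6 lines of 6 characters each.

Answer: ......
BBB...
..WB..
.WBW..
.B.BW.
......

Derivation:
Place B at (1,0); scan 8 dirs for brackets.
Dir NW: edge -> no flip
Dir N: first cell '.' (not opp) -> no flip
Dir NE: first cell '.' (not opp) -> no flip
Dir W: edge -> no flip
Dir E: opp run (1,1) capped by B -> flip
Dir SW: edge -> no flip
Dir S: first cell '.' (not opp) -> no flip
Dir SE: first cell '.' (not opp) -> no flip
All flips: (1,1)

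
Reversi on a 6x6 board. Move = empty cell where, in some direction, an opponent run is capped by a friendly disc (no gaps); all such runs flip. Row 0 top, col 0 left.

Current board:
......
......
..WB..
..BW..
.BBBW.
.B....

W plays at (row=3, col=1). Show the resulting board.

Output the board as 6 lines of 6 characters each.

Answer: ......
......
..WB..
.WWW..
.BBBW.
.B....

Derivation:
Place W at (3,1); scan 8 dirs for brackets.
Dir NW: first cell '.' (not opp) -> no flip
Dir N: first cell '.' (not opp) -> no flip
Dir NE: first cell 'W' (not opp) -> no flip
Dir W: first cell '.' (not opp) -> no flip
Dir E: opp run (3,2) capped by W -> flip
Dir SW: first cell '.' (not opp) -> no flip
Dir S: opp run (4,1) (5,1), next=edge -> no flip
Dir SE: opp run (4,2), next='.' -> no flip
All flips: (3,2)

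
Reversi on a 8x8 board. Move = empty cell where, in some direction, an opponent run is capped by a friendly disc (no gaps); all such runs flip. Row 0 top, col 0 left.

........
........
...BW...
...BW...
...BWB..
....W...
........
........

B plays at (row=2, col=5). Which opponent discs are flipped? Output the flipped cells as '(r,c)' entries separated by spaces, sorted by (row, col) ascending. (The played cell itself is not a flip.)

Answer: (2,4) (3,4)

Derivation:
Dir NW: first cell '.' (not opp) -> no flip
Dir N: first cell '.' (not opp) -> no flip
Dir NE: first cell '.' (not opp) -> no flip
Dir W: opp run (2,4) capped by B -> flip
Dir E: first cell '.' (not opp) -> no flip
Dir SW: opp run (3,4) capped by B -> flip
Dir S: first cell '.' (not opp) -> no flip
Dir SE: first cell '.' (not opp) -> no flip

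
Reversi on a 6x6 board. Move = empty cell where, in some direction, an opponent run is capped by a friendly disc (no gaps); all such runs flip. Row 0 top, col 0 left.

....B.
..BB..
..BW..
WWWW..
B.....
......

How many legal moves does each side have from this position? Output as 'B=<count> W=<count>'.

-- B to move --
(1,4): no bracket -> illegal
(2,0): flips 1 -> legal
(2,1): no bracket -> illegal
(2,4): flips 1 -> legal
(3,4): flips 1 -> legal
(4,1): no bracket -> illegal
(4,2): flips 1 -> legal
(4,3): flips 2 -> legal
(4,4): flips 1 -> legal
B mobility = 6
-- W to move --
(0,1): flips 1 -> legal
(0,2): flips 2 -> legal
(0,3): flips 1 -> legal
(0,5): no bracket -> illegal
(1,1): flips 1 -> legal
(1,4): no bracket -> illegal
(1,5): no bracket -> illegal
(2,1): flips 1 -> legal
(2,4): no bracket -> illegal
(4,1): no bracket -> illegal
(5,0): flips 1 -> legal
(5,1): no bracket -> illegal
W mobility = 6

Answer: B=6 W=6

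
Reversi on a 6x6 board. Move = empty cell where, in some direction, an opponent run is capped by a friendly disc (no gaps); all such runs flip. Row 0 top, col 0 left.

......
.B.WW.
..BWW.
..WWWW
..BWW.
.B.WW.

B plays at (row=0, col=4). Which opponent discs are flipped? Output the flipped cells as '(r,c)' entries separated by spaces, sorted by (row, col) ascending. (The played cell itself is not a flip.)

Answer: (1,3)

Derivation:
Dir NW: edge -> no flip
Dir N: edge -> no flip
Dir NE: edge -> no flip
Dir W: first cell '.' (not opp) -> no flip
Dir E: first cell '.' (not opp) -> no flip
Dir SW: opp run (1,3) capped by B -> flip
Dir S: opp run (1,4) (2,4) (3,4) (4,4) (5,4), next=edge -> no flip
Dir SE: first cell '.' (not opp) -> no flip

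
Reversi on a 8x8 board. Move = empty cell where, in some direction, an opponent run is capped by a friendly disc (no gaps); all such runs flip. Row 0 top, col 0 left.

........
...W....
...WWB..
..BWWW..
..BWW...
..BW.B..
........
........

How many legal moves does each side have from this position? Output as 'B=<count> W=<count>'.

Answer: B=7 W=9

Derivation:
-- B to move --
(0,2): no bracket -> illegal
(0,3): no bracket -> illegal
(0,4): no bracket -> illegal
(1,2): no bracket -> illegal
(1,4): flips 1 -> legal
(1,5): flips 2 -> legal
(2,2): flips 4 -> legal
(2,6): no bracket -> illegal
(3,6): flips 3 -> legal
(4,5): flips 3 -> legal
(4,6): no bracket -> illegal
(5,4): flips 2 -> legal
(6,2): no bracket -> illegal
(6,3): no bracket -> illegal
(6,4): flips 1 -> legal
B mobility = 7
-- W to move --
(1,4): no bracket -> illegal
(1,5): flips 1 -> legal
(1,6): flips 1 -> legal
(2,1): flips 1 -> legal
(2,2): no bracket -> illegal
(2,6): flips 1 -> legal
(3,1): flips 2 -> legal
(3,6): no bracket -> illegal
(4,1): flips 2 -> legal
(4,5): no bracket -> illegal
(4,6): no bracket -> illegal
(5,1): flips 2 -> legal
(5,4): no bracket -> illegal
(5,6): no bracket -> illegal
(6,1): flips 1 -> legal
(6,2): no bracket -> illegal
(6,3): no bracket -> illegal
(6,4): no bracket -> illegal
(6,5): no bracket -> illegal
(6,6): flips 1 -> legal
W mobility = 9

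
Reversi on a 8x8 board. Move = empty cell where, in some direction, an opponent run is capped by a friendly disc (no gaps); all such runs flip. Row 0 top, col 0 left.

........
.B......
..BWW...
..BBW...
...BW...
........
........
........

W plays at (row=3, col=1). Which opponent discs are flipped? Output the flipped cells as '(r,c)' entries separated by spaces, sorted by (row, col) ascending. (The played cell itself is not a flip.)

Dir NW: first cell '.' (not opp) -> no flip
Dir N: first cell '.' (not opp) -> no flip
Dir NE: opp run (2,2), next='.' -> no flip
Dir W: first cell '.' (not opp) -> no flip
Dir E: opp run (3,2) (3,3) capped by W -> flip
Dir SW: first cell '.' (not opp) -> no flip
Dir S: first cell '.' (not opp) -> no flip
Dir SE: first cell '.' (not opp) -> no flip

Answer: (3,2) (3,3)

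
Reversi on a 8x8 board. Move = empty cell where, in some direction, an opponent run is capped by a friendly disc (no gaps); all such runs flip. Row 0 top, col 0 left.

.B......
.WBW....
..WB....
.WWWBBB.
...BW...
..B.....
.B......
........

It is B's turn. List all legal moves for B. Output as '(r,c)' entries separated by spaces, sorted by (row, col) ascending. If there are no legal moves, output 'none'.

(0,0): no bracket -> illegal
(0,2): no bracket -> illegal
(0,3): flips 1 -> legal
(0,4): no bracket -> illegal
(1,0): flips 1 -> legal
(1,4): flips 1 -> legal
(2,0): no bracket -> illegal
(2,1): flips 3 -> legal
(2,4): no bracket -> illegal
(3,0): flips 3 -> legal
(4,0): no bracket -> illegal
(4,1): flips 1 -> legal
(4,2): flips 2 -> legal
(4,5): flips 1 -> legal
(5,3): flips 1 -> legal
(5,4): flips 1 -> legal
(5,5): no bracket -> illegal

Answer: (0,3) (1,0) (1,4) (2,1) (3,0) (4,1) (4,2) (4,5) (5,3) (5,4)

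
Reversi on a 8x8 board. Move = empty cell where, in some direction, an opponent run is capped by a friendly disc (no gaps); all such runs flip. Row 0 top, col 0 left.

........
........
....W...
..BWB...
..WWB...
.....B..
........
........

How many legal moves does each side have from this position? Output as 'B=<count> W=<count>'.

Answer: B=5 W=8

Derivation:
-- B to move --
(1,3): no bracket -> illegal
(1,4): flips 1 -> legal
(1,5): no bracket -> illegal
(2,2): flips 1 -> legal
(2,3): no bracket -> illegal
(2,5): no bracket -> illegal
(3,1): no bracket -> illegal
(3,5): no bracket -> illegal
(4,1): flips 2 -> legal
(5,1): no bracket -> illegal
(5,2): flips 2 -> legal
(5,3): no bracket -> illegal
(5,4): flips 1 -> legal
B mobility = 5
-- W to move --
(2,1): flips 1 -> legal
(2,2): flips 1 -> legal
(2,3): no bracket -> illegal
(2,5): flips 1 -> legal
(3,1): flips 1 -> legal
(3,5): flips 1 -> legal
(4,1): no bracket -> illegal
(4,5): flips 1 -> legal
(4,6): no bracket -> illegal
(5,3): no bracket -> illegal
(5,4): flips 2 -> legal
(5,6): no bracket -> illegal
(6,4): no bracket -> illegal
(6,5): no bracket -> illegal
(6,6): flips 2 -> legal
W mobility = 8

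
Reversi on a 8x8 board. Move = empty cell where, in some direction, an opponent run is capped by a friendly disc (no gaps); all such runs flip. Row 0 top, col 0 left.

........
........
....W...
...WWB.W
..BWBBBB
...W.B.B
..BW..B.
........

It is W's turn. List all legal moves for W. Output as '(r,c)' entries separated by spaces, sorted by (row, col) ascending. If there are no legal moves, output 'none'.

Answer: (2,6) (3,1) (3,6) (4,1) (5,1) (5,4) (5,6) (6,1) (6,4) (6,7) (7,1) (7,7)

Derivation:
(2,5): no bracket -> illegal
(2,6): flips 2 -> legal
(3,1): flips 1 -> legal
(3,2): no bracket -> illegal
(3,6): flips 1 -> legal
(4,1): flips 1 -> legal
(5,1): flips 1 -> legal
(5,2): no bracket -> illegal
(5,4): flips 1 -> legal
(5,6): flips 1 -> legal
(6,1): flips 1 -> legal
(6,4): flips 2 -> legal
(6,5): no bracket -> illegal
(6,7): flips 2 -> legal
(7,1): flips 1 -> legal
(7,2): no bracket -> illegal
(7,3): no bracket -> illegal
(7,5): no bracket -> illegal
(7,6): no bracket -> illegal
(7,7): flips 3 -> legal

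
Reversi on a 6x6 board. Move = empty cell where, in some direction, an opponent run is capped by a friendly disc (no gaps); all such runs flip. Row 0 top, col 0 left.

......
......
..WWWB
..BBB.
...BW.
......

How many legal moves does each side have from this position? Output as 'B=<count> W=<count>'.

Answer: B=9 W=4

Derivation:
-- B to move --
(1,1): flips 1 -> legal
(1,2): flips 2 -> legal
(1,3): flips 1 -> legal
(1,4): flips 2 -> legal
(1,5): flips 1 -> legal
(2,1): flips 3 -> legal
(3,1): no bracket -> illegal
(3,5): no bracket -> illegal
(4,5): flips 1 -> legal
(5,3): no bracket -> illegal
(5,4): flips 1 -> legal
(5,5): flips 1 -> legal
B mobility = 9
-- W to move --
(1,4): no bracket -> illegal
(1,5): no bracket -> illegal
(2,1): no bracket -> illegal
(3,1): no bracket -> illegal
(3,5): no bracket -> illegal
(4,1): flips 1 -> legal
(4,2): flips 3 -> legal
(4,5): flips 1 -> legal
(5,2): no bracket -> illegal
(5,3): flips 2 -> legal
(5,4): no bracket -> illegal
W mobility = 4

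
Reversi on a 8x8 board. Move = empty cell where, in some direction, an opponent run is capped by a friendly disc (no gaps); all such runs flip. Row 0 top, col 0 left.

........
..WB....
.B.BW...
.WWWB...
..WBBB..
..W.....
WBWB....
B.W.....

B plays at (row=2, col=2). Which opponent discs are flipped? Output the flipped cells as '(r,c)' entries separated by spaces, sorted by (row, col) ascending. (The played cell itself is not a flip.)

Dir NW: first cell '.' (not opp) -> no flip
Dir N: opp run (1,2), next='.' -> no flip
Dir NE: first cell 'B' (not opp) -> no flip
Dir W: first cell 'B' (not opp) -> no flip
Dir E: first cell 'B' (not opp) -> no flip
Dir SW: opp run (3,1), next='.' -> no flip
Dir S: opp run (3,2) (4,2) (5,2) (6,2) (7,2), next=edge -> no flip
Dir SE: opp run (3,3) capped by B -> flip

Answer: (3,3)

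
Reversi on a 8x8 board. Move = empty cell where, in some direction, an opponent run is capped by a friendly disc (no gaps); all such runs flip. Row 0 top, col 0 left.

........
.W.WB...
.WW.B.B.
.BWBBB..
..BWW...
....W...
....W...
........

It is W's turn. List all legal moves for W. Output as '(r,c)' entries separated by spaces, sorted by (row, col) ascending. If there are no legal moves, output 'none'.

Answer: (0,4) (1,5) (1,7) (2,3) (2,5) (3,0) (3,6) (4,0) (4,1) (4,6) (5,2)

Derivation:
(0,3): no bracket -> illegal
(0,4): flips 3 -> legal
(0,5): no bracket -> illegal
(1,5): flips 1 -> legal
(1,6): no bracket -> illegal
(1,7): flips 2 -> legal
(2,0): no bracket -> illegal
(2,3): flips 1 -> legal
(2,5): flips 1 -> legal
(2,7): no bracket -> illegal
(3,0): flips 1 -> legal
(3,6): flips 3 -> legal
(3,7): no bracket -> illegal
(4,0): flips 1 -> legal
(4,1): flips 2 -> legal
(4,5): no bracket -> illegal
(4,6): flips 2 -> legal
(5,1): no bracket -> illegal
(5,2): flips 1 -> legal
(5,3): no bracket -> illegal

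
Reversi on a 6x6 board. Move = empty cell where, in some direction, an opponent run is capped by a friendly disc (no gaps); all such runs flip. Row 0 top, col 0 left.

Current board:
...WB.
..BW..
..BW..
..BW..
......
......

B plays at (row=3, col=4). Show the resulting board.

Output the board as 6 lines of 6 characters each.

Answer: ...WB.
..BW..
..BB..
..BBB.
......
......

Derivation:
Place B at (3,4); scan 8 dirs for brackets.
Dir NW: opp run (2,3) capped by B -> flip
Dir N: first cell '.' (not opp) -> no flip
Dir NE: first cell '.' (not opp) -> no flip
Dir W: opp run (3,3) capped by B -> flip
Dir E: first cell '.' (not opp) -> no flip
Dir SW: first cell '.' (not opp) -> no flip
Dir S: first cell '.' (not opp) -> no flip
Dir SE: first cell '.' (not opp) -> no flip
All flips: (2,3) (3,3)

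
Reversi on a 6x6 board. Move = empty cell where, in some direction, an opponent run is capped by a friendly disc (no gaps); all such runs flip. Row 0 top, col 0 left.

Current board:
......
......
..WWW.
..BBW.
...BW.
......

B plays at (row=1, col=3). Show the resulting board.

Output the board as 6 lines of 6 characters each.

Answer: ......
...B..
..WBW.
..BBW.
...BW.
......

Derivation:
Place B at (1,3); scan 8 dirs for brackets.
Dir NW: first cell '.' (not opp) -> no flip
Dir N: first cell '.' (not opp) -> no flip
Dir NE: first cell '.' (not opp) -> no flip
Dir W: first cell '.' (not opp) -> no flip
Dir E: first cell '.' (not opp) -> no flip
Dir SW: opp run (2,2), next='.' -> no flip
Dir S: opp run (2,3) capped by B -> flip
Dir SE: opp run (2,4), next='.' -> no flip
All flips: (2,3)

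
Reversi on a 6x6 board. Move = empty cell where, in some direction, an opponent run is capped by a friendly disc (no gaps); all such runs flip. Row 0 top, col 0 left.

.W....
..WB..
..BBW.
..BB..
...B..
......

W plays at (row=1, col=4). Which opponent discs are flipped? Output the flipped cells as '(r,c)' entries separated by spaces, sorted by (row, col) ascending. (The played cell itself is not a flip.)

Answer: (1,3)

Derivation:
Dir NW: first cell '.' (not opp) -> no flip
Dir N: first cell '.' (not opp) -> no flip
Dir NE: first cell '.' (not opp) -> no flip
Dir W: opp run (1,3) capped by W -> flip
Dir E: first cell '.' (not opp) -> no flip
Dir SW: opp run (2,3) (3,2), next='.' -> no flip
Dir S: first cell 'W' (not opp) -> no flip
Dir SE: first cell '.' (not opp) -> no flip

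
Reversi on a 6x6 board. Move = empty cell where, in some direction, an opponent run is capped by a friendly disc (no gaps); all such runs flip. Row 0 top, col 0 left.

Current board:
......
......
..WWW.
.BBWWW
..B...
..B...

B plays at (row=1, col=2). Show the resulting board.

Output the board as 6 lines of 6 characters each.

Place B at (1,2); scan 8 dirs for brackets.
Dir NW: first cell '.' (not opp) -> no flip
Dir N: first cell '.' (not opp) -> no flip
Dir NE: first cell '.' (not opp) -> no flip
Dir W: first cell '.' (not opp) -> no flip
Dir E: first cell '.' (not opp) -> no flip
Dir SW: first cell '.' (not opp) -> no flip
Dir S: opp run (2,2) capped by B -> flip
Dir SE: opp run (2,3) (3,4), next='.' -> no flip
All flips: (2,2)

Answer: ......
..B...
..BWW.
.BBWWW
..B...
..B...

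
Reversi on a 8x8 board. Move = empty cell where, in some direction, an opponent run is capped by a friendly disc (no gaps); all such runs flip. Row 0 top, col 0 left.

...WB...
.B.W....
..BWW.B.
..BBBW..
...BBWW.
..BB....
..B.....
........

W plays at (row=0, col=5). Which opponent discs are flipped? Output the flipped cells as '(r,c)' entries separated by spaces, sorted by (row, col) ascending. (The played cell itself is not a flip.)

Answer: (0,4)

Derivation:
Dir NW: edge -> no flip
Dir N: edge -> no flip
Dir NE: edge -> no flip
Dir W: opp run (0,4) capped by W -> flip
Dir E: first cell '.' (not opp) -> no flip
Dir SW: first cell '.' (not opp) -> no flip
Dir S: first cell '.' (not opp) -> no flip
Dir SE: first cell '.' (not opp) -> no flip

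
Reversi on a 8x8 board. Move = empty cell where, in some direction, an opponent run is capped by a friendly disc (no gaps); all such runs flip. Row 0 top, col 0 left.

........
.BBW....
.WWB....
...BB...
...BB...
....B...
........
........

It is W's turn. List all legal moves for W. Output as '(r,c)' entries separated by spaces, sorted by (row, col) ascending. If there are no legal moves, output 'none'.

(0,0): flips 1 -> legal
(0,1): flips 1 -> legal
(0,2): flips 1 -> legal
(0,3): flips 1 -> legal
(1,0): flips 2 -> legal
(1,4): no bracket -> illegal
(2,0): no bracket -> illegal
(2,4): flips 1 -> legal
(2,5): no bracket -> illegal
(3,2): no bracket -> illegal
(3,5): no bracket -> illegal
(4,2): no bracket -> illegal
(4,5): no bracket -> illegal
(5,2): no bracket -> illegal
(5,3): flips 3 -> legal
(5,5): flips 2 -> legal
(6,3): no bracket -> illegal
(6,4): no bracket -> illegal
(6,5): no bracket -> illegal

Answer: (0,0) (0,1) (0,2) (0,3) (1,0) (2,4) (5,3) (5,5)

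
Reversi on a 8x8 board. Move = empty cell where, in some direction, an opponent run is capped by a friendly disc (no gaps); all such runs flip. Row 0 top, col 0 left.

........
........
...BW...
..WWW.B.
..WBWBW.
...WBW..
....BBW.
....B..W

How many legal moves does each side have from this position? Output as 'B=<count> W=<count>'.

Answer: B=11 W=12

Derivation:
-- B to move --
(1,3): no bracket -> illegal
(1,4): flips 3 -> legal
(1,5): no bracket -> illegal
(2,1): flips 1 -> legal
(2,2): no bracket -> illegal
(2,5): flips 2 -> legal
(3,1): flips 2 -> legal
(3,5): no bracket -> illegal
(3,7): flips 2 -> legal
(4,1): flips 2 -> legal
(4,7): flips 1 -> legal
(5,1): no bracket -> illegal
(5,2): flips 1 -> legal
(5,6): flips 2 -> legal
(5,7): no bracket -> illegal
(6,2): no bracket -> illegal
(6,3): flips 1 -> legal
(6,7): flips 1 -> legal
(7,5): no bracket -> illegal
(7,6): no bracket -> illegal
B mobility = 11
-- W to move --
(1,2): flips 1 -> legal
(1,3): flips 1 -> legal
(1,4): flips 1 -> legal
(2,2): flips 1 -> legal
(2,5): no bracket -> illegal
(2,6): flips 1 -> legal
(2,7): no bracket -> illegal
(3,5): flips 1 -> legal
(3,7): no bracket -> illegal
(4,7): no bracket -> illegal
(5,2): flips 1 -> legal
(5,6): flips 1 -> legal
(6,3): flips 2 -> legal
(7,3): flips 1 -> legal
(7,5): flips 2 -> legal
(7,6): flips 3 -> legal
W mobility = 12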